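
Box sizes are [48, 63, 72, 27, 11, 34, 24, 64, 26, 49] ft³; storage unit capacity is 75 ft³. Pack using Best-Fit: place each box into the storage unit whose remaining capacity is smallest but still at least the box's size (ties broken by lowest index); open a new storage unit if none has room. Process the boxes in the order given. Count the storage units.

6

Put 48 ft³ in storage unit 1; 27 ft³ remain.
Put 63 ft³ in storage unit 2; 12 ft³ remain.
Put 72 ft³ in storage unit 3; 3 ft³ remain.
Put 27 ft³ in storage unit 1; 0 ft³ remain.
Put 11 ft³ in storage unit 2; 1 ft³ remain.
Put 34 ft³ in storage unit 4; 41 ft³ remain.
Put 24 ft³ in storage unit 4; 17 ft³ remain.
Put 64 ft³ in storage unit 5; 11 ft³ remain.
Put 26 ft³ in storage unit 6; 49 ft³ remain.
Put 49 ft³ in storage unit 6; 0 ft³ remain.
Final storage units: [48,27] [63,11] [72] [34,24] [64] [26,49].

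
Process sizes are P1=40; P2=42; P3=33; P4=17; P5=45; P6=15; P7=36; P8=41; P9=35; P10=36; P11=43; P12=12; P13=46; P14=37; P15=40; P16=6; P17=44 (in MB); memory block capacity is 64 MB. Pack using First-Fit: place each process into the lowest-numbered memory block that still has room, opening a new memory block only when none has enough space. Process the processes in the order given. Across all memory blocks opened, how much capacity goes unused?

P1 (40 MB) → memory block 1 (remaining 24 MB)
P2 (42 MB) → memory block 2 (remaining 22 MB)
P3 (33 MB) → memory block 3 (remaining 31 MB)
P4 (17 MB) → memory block 1 (remaining 7 MB)
P5 (45 MB) → memory block 4 (remaining 19 MB)
P6 (15 MB) → memory block 2 (remaining 7 MB)
P7 (36 MB) → memory block 5 (remaining 28 MB)
P8 (41 MB) → memory block 6 (remaining 23 MB)
P9 (35 MB) → memory block 7 (remaining 29 MB)
P10 (36 MB) → memory block 8 (remaining 28 MB)
P11 (43 MB) → memory block 9 (remaining 21 MB)
P12 (12 MB) → memory block 3 (remaining 19 MB)
P13 (46 MB) → memory block 10 (remaining 18 MB)
P14 (37 MB) → memory block 11 (remaining 27 MB)
P15 (40 MB) → memory block 12 (remaining 24 MB)
P16 (6 MB) → memory block 1 (remaining 1 MB)
P17 (44 MB) → memory block 13 (remaining 20 MB)
13 memory blocks × 64 MB = 832 MB; used 568 MB; unused 264 MB.

264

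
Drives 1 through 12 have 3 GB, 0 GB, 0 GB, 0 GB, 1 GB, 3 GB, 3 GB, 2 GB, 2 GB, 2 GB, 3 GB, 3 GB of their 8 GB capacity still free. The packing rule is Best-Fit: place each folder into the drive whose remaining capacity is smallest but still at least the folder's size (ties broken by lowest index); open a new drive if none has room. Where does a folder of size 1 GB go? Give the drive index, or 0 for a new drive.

5

Drives with room: drive 1 (3 GB), drive 5 (1 GB), drive 6 (3 GB), drive 7 (3 GB), drive 8 (2 GB), drive 9 (2 GB), drive 10 (2 GB), drive 11 (3 GB), drive 12 (3 GB).
Tightest fit is drive 5 with 1 GB free.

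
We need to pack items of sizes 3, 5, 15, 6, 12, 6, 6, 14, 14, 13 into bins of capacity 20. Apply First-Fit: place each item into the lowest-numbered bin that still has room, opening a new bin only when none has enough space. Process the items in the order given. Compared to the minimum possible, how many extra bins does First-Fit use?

First-Fit: [3,5,6,6] [15] [12,6] [14] [14] [13] → 6 bins.
Total size 94; any packing needs at least ⌈94/20⌉ = 5 bins.
An optimal packing achieves that bound: [15,5] [14,6] [14,6] [13,6] [12,3] → 5 bins.
Excess: 6 − 5 = 1.

1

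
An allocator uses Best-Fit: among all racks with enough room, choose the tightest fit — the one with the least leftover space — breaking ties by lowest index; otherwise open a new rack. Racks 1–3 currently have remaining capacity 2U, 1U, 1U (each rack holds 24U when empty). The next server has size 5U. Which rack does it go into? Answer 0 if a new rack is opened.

No rack has ≥ 5U free, so a new rack is opened.

0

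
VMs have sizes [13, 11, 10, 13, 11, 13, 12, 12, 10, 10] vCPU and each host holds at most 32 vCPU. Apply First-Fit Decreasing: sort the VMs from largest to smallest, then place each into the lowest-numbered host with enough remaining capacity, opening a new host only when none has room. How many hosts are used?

5 hosts

Sorted descending: 13, 13, 13, 12, 12, 11, 11, 10, 10, 10.
Put 13 vCPU in host 1; 19 vCPU remain.
Put 13 vCPU in host 1; 6 vCPU remain.
Put 13 vCPU in host 2; 19 vCPU remain.
Put 12 vCPU in host 2; 7 vCPU remain.
Put 12 vCPU in host 3; 20 vCPU remain.
Put 11 vCPU in host 3; 9 vCPU remain.
Put 11 vCPU in host 4; 21 vCPU remain.
Put 10 vCPU in host 4; 11 vCPU remain.
Put 10 vCPU in host 4; 1 vCPU remain.
Put 10 vCPU in host 5; 22 vCPU remain.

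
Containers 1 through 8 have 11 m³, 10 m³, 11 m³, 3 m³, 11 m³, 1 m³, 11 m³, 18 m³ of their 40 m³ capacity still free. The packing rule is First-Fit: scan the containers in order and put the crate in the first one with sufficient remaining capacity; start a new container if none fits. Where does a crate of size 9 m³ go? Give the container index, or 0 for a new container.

Containers with room: container 1 (11 m³), container 2 (10 m³), container 3 (11 m³), container 5 (11 m³), container 7 (11 m³), container 8 (18 m³).
The first with room is container 1.

1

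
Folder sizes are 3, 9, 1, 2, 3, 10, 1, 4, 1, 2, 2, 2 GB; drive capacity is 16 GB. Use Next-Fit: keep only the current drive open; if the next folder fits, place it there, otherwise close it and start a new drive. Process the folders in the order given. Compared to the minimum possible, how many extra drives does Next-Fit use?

Next-Fit: [3,9,1,2] [3,10,1] [4,1,2,2,2] → 3 drives.
Total size 40 GB; any packing needs at least ⌈40/16⌉ = 3 drives.
So 3 is already optimal.

0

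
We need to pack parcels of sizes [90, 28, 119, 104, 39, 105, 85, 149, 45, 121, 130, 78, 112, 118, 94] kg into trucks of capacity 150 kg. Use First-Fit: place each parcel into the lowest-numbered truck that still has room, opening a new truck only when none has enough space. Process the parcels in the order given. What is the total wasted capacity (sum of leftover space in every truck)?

383

Put 90 kg in truck 1; 60 kg remain.
Put 28 kg in truck 1; 32 kg remain.
Put 119 kg in truck 2; 31 kg remain.
Put 104 kg in truck 3; 46 kg remain.
Put 39 kg in truck 3; 7 kg remain.
Put 105 kg in truck 4; 45 kg remain.
Put 85 kg in truck 5; 65 kg remain.
Put 149 kg in truck 6; 1 kg remain.
Put 45 kg in truck 4; 0 kg remain.
Put 121 kg in truck 7; 29 kg remain.
Put 130 kg in truck 8; 20 kg remain.
Put 78 kg in truck 9; 72 kg remain.
Put 112 kg in truck 10; 38 kg remain.
Put 118 kg in truck 11; 32 kg remain.
Put 94 kg in truck 12; 56 kg remain.
12 trucks × 150 kg = 1800 kg; used 1417 kg; unused 383 kg.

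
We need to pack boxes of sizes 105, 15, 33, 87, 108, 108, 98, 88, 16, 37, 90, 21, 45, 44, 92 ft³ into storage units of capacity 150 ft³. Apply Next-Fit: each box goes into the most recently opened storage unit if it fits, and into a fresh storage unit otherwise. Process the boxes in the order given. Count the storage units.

9 storage units

105 ft³ → storage unit 1 (remaining 45 ft³)
15 ft³ → storage unit 1 (remaining 30 ft³)
33 ft³ → storage unit 2 (remaining 117 ft³)
87 ft³ → storage unit 2 (remaining 30 ft³)
108 ft³ → storage unit 3 (remaining 42 ft³)
108 ft³ → storage unit 4 (remaining 42 ft³)
98 ft³ → storage unit 5 (remaining 52 ft³)
88 ft³ → storage unit 6 (remaining 62 ft³)
16 ft³ → storage unit 6 (remaining 46 ft³)
37 ft³ → storage unit 6 (remaining 9 ft³)
90 ft³ → storage unit 7 (remaining 60 ft³)
21 ft³ → storage unit 7 (remaining 39 ft³)
45 ft³ → storage unit 8 (remaining 105 ft³)
44 ft³ → storage unit 8 (remaining 61 ft³)
92 ft³ → storage unit 9 (remaining 58 ft³)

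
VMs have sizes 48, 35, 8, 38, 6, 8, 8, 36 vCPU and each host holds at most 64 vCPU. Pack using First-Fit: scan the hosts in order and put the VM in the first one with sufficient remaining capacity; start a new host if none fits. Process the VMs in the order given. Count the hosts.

4 hosts

48 vCPU → host 1 (remaining 16 vCPU)
35 vCPU → host 2 (remaining 29 vCPU)
8 vCPU → host 1 (remaining 8 vCPU)
38 vCPU → host 3 (remaining 26 vCPU)
6 vCPU → host 1 (remaining 2 vCPU)
8 vCPU → host 2 (remaining 21 vCPU)
8 vCPU → host 2 (remaining 13 vCPU)
36 vCPU → host 4 (remaining 28 vCPU)
Final hosts: [48,8,6] [35,8,8] [38] [36].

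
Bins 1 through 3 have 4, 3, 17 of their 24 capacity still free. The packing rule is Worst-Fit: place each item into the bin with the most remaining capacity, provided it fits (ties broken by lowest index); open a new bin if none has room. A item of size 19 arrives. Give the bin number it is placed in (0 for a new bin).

No bin has ≥ 19 free, so a new bin is opened.

0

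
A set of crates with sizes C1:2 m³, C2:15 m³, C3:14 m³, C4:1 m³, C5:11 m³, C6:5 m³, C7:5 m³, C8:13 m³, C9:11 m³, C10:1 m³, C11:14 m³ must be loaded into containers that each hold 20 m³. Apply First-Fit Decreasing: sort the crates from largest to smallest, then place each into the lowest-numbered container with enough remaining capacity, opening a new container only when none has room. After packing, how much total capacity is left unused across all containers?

28

Sorted descending: 15, 14, 14, 13, 11, 11, 5, 5, 2, 1, 1.
container 1: place 15 m³, 5 m³ left
container 2: place 14 m³, 6 m³ left
container 3: place 14 m³, 6 m³ left
container 4: place 13 m³, 7 m³ left
container 5: place 11 m³, 9 m³ left
container 6: place 11 m³, 9 m³ left
container 1: place 5 m³, 0 m³ left
container 2: place 5 m³, 1 m³ left
container 3: place 2 m³, 4 m³ left
container 2: place 1 m³, 0 m³ left
container 3: place 1 m³, 3 m³ left
6 containers × 20 m³ = 120 m³; used 92 m³; unused 28 m³.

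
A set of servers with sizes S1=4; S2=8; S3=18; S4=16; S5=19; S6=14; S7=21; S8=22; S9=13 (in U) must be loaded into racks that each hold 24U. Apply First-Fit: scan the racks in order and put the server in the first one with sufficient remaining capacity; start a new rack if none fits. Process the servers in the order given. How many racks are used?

8

S1 (4U) → rack 1 (remaining 20U)
S2 (8U) → rack 1 (remaining 12U)
S3 (18U) → rack 2 (remaining 6U)
S4 (16U) → rack 3 (remaining 8U)
S5 (19U) → rack 4 (remaining 5U)
S6 (14U) → rack 5 (remaining 10U)
S7 (21U) → rack 6 (remaining 3U)
S8 (22U) → rack 7 (remaining 2U)
S9 (13U) → rack 8 (remaining 11U)
Final racks: [4,8] [18] [16] [19] [14] [21] [22] [13].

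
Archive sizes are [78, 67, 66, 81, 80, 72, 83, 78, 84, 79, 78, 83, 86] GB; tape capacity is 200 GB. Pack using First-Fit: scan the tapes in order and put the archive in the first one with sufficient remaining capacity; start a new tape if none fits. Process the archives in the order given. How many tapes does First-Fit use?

tape 1: place 78 GB, 122 GB left
tape 1: place 67 GB, 55 GB left
tape 2: place 66 GB, 134 GB left
tape 2: place 81 GB, 53 GB left
tape 3: place 80 GB, 120 GB left
tape 3: place 72 GB, 48 GB left
tape 4: place 83 GB, 117 GB left
tape 4: place 78 GB, 39 GB left
tape 5: place 84 GB, 116 GB left
tape 5: place 79 GB, 37 GB left
tape 6: place 78 GB, 122 GB left
tape 6: place 83 GB, 39 GB left
tape 7: place 86 GB, 114 GB left
Final tapes: [78,67] [66,81] [80,72] [83,78] [84,79] [78,83] [86].

7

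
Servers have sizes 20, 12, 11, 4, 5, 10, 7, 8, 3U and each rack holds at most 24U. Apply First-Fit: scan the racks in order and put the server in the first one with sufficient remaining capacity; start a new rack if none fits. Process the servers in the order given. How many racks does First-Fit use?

4

rack 1: place 20U, 4U left
rack 2: place 12U, 12U left
rack 2: place 11U, 1U left
rack 1: place 4U, 0U left
rack 3: place 5U, 19U left
rack 3: place 10U, 9U left
rack 3: place 7U, 2U left
rack 4: place 8U, 16U left
rack 4: place 3U, 13U left
Final racks: [20,4] [12,11] [5,10,7] [8,3].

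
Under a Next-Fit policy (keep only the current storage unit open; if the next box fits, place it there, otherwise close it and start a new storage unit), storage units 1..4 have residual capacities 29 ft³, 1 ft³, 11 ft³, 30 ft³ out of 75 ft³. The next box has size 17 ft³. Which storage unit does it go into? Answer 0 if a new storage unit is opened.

Next-Fit only looks at storage unit 4, which has 30 ft³ free.
17 ft³ fits there.

4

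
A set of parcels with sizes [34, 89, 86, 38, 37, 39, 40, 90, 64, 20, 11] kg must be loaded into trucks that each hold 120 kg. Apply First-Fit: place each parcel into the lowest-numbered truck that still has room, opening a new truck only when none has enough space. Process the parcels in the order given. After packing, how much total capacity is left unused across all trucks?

Put 34 kg in truck 1; 86 kg remain.
Put 89 kg in truck 2; 31 kg remain.
Put 86 kg in truck 1; 0 kg remain.
Put 38 kg in truck 3; 82 kg remain.
Put 37 kg in truck 3; 45 kg remain.
Put 39 kg in truck 3; 6 kg remain.
Put 40 kg in truck 4; 80 kg remain.
Put 90 kg in truck 5; 30 kg remain.
Put 64 kg in truck 4; 16 kg remain.
Put 20 kg in truck 2; 11 kg remain.
Put 11 kg in truck 2; 0 kg remain.
5 trucks × 120 kg = 600 kg; used 548 kg; unused 52 kg.

52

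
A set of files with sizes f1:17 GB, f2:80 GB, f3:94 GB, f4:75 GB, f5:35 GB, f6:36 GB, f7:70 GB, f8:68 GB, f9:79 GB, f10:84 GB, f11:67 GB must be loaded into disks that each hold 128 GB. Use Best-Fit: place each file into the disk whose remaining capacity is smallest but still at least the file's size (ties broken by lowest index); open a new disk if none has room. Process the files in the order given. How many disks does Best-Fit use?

disk 1: place f1 (17 GB), 111 GB left
disk 1: place f2 (80 GB), 31 GB left
disk 2: place f3 (94 GB), 34 GB left
disk 3: place f4 (75 GB), 53 GB left
disk 3: place f5 (35 GB), 18 GB left
disk 4: place f6 (36 GB), 92 GB left
disk 4: place f7 (70 GB), 22 GB left
disk 5: place f8 (68 GB), 60 GB left
disk 6: place f9 (79 GB), 49 GB left
disk 7: place f10 (84 GB), 44 GB left
disk 8: place f11 (67 GB), 61 GB left
Final disks: [17,80] [94] [75,35] [36,70] [68] [79] [84] [67].

8 disks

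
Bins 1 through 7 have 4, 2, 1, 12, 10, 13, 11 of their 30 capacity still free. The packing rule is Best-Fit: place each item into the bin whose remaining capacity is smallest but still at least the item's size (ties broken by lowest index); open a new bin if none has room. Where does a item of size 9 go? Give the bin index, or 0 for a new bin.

Bins with room: bin 4 (12), bin 5 (10), bin 6 (13), bin 7 (11).
Tightest fit is bin 5 with 10 free.

5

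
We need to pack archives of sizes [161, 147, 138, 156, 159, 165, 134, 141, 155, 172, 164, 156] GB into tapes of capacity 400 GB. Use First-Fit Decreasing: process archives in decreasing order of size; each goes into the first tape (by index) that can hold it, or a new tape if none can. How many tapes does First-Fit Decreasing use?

Sorted descending: 172, 165, 164, 161, 159, 156, 156, 155, 147, 141, 138, 134.
172 GB → tape 1 (remaining 228 GB)
165 GB → tape 1 (remaining 63 GB)
164 GB → tape 2 (remaining 236 GB)
161 GB → tape 2 (remaining 75 GB)
159 GB → tape 3 (remaining 241 GB)
156 GB → tape 3 (remaining 85 GB)
156 GB → tape 4 (remaining 244 GB)
155 GB → tape 4 (remaining 89 GB)
147 GB → tape 5 (remaining 253 GB)
141 GB → tape 5 (remaining 112 GB)
138 GB → tape 6 (remaining 262 GB)
134 GB → tape 6 (remaining 128 GB)

6 tapes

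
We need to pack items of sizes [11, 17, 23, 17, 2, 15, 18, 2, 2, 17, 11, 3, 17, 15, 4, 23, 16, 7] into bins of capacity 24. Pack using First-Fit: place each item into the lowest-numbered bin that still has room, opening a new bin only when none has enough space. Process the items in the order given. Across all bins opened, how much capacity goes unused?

68

Put 11 in bin 1; 13 remain.
Put 17 in bin 2; 7 remain.
Put 23 in bin 3; 1 remain.
Put 17 in bin 4; 7 remain.
Put 2 in bin 1; 11 remain.
Put 15 in bin 5; 9 remain.
Put 18 in bin 6; 6 remain.
Put 2 in bin 1; 9 remain.
Put 2 in bin 1; 7 remain.
Put 17 in bin 7; 7 remain.
Put 11 in bin 8; 13 remain.
Put 3 in bin 1; 4 remain.
Put 17 in bin 9; 7 remain.
Put 15 in bin 10; 9 remain.
Put 4 in bin 1; 0 remain.
Put 23 in bin 11; 1 remain.
Put 16 in bin 12; 8 remain.
Put 7 in bin 2; 0 remain.
12 bins × 24 = 288; used 220; unused 68.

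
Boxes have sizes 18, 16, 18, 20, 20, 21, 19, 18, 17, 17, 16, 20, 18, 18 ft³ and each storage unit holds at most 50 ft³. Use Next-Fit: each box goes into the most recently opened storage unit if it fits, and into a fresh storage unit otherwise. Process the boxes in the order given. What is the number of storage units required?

7

18 ft³ → storage unit 1 (remaining 32 ft³)
16 ft³ → storage unit 1 (remaining 16 ft³)
18 ft³ → storage unit 2 (remaining 32 ft³)
20 ft³ → storage unit 2 (remaining 12 ft³)
20 ft³ → storage unit 3 (remaining 30 ft³)
21 ft³ → storage unit 3 (remaining 9 ft³)
19 ft³ → storage unit 4 (remaining 31 ft³)
18 ft³ → storage unit 4 (remaining 13 ft³)
17 ft³ → storage unit 5 (remaining 33 ft³)
17 ft³ → storage unit 5 (remaining 16 ft³)
16 ft³ → storage unit 5 (remaining 0 ft³)
20 ft³ → storage unit 6 (remaining 30 ft³)
18 ft³ → storage unit 6 (remaining 12 ft³)
18 ft³ → storage unit 7 (remaining 32 ft³)
Final storage units: [18,16] [18,20] [20,21] [19,18] [17,17,16] [20,18] [18].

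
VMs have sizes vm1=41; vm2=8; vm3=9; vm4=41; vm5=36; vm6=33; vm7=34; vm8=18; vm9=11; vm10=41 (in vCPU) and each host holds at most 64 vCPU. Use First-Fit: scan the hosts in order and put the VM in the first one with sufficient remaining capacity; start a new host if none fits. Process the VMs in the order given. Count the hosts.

6 hosts

host 1: place vm1 (41 vCPU), 23 vCPU left
host 1: place vm2 (8 vCPU), 15 vCPU left
host 1: place vm3 (9 vCPU), 6 vCPU left
host 2: place vm4 (41 vCPU), 23 vCPU left
host 3: place vm5 (36 vCPU), 28 vCPU left
host 4: place vm6 (33 vCPU), 31 vCPU left
host 5: place vm7 (34 vCPU), 30 vCPU left
host 2: place vm8 (18 vCPU), 5 vCPU left
host 3: place vm9 (11 vCPU), 17 vCPU left
host 6: place vm10 (41 vCPU), 23 vCPU left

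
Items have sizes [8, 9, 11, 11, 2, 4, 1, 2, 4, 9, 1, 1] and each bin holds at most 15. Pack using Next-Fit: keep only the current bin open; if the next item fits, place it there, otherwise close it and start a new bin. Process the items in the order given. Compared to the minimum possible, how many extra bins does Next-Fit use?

1

Next-Fit: [8] [9] [11] [11,2] [4,1,2,4] [9,1,1] → 6 bins.
Total size 63; any packing needs at least ⌈63/15⌉ = 5 bins.
An optimal packing achieves that bound: [11,4] [11,4] [9,2,2,1,1] [9,1] [8] → 5 bins.
Excess: 6 − 5 = 1.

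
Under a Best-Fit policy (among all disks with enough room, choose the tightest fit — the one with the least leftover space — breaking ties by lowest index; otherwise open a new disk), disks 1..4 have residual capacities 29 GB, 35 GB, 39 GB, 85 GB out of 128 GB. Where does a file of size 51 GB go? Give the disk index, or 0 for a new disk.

4

Disks with room: disk 4 (85 GB).
Tightest fit is disk 4 with 85 GB free.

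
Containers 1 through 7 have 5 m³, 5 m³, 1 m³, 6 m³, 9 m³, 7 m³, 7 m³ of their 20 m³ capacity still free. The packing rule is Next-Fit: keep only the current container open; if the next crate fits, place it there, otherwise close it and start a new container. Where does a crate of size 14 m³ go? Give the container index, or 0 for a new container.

Next-Fit only looks at container 7, which has 7 m³ free.
14 m³ does not fit, so a new container is opened.

0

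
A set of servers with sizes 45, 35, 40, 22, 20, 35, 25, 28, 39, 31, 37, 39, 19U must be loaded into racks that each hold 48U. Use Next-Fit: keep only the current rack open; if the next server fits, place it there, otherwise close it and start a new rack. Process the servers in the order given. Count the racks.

12

rack 1: place 45U, 3U left
rack 2: place 35U, 13U left
rack 3: place 40U, 8U left
rack 4: place 22U, 26U left
rack 4: place 20U, 6U left
rack 5: place 35U, 13U left
rack 6: place 25U, 23U left
rack 7: place 28U, 20U left
rack 8: place 39U, 9U left
rack 9: place 31U, 17U left
rack 10: place 37U, 11U left
rack 11: place 39U, 9U left
rack 12: place 19U, 29U left
Final racks: [45] [35] [40] [22,20] [35] [25] [28] [39] [31] [37] [39] [19].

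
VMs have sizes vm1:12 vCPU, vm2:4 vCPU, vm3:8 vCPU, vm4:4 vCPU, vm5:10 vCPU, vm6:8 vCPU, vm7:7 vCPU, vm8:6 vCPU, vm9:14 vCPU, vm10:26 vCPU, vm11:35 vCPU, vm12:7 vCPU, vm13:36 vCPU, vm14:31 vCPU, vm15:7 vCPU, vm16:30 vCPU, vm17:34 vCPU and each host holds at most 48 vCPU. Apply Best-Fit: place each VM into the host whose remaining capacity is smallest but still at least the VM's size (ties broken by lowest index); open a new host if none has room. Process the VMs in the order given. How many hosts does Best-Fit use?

8 hosts

Put vm1 (12 vCPU) in host 1; 36 vCPU remain.
Put vm2 (4 vCPU) in host 1; 32 vCPU remain.
Put vm3 (8 vCPU) in host 1; 24 vCPU remain.
Put vm4 (4 vCPU) in host 1; 20 vCPU remain.
Put vm5 (10 vCPU) in host 1; 10 vCPU remain.
Put vm6 (8 vCPU) in host 1; 2 vCPU remain.
Put vm7 (7 vCPU) in host 2; 41 vCPU remain.
Put vm8 (6 vCPU) in host 2; 35 vCPU remain.
Put vm9 (14 vCPU) in host 2; 21 vCPU remain.
Put vm10 (26 vCPU) in host 3; 22 vCPU remain.
Put vm11 (35 vCPU) in host 4; 13 vCPU remain.
Put vm12 (7 vCPU) in host 4; 6 vCPU remain.
Put vm13 (36 vCPU) in host 5; 12 vCPU remain.
Put vm14 (31 vCPU) in host 6; 17 vCPU remain.
Put vm15 (7 vCPU) in host 5; 5 vCPU remain.
Put vm16 (30 vCPU) in host 7; 18 vCPU remain.
Put vm17 (34 vCPU) in host 8; 14 vCPU remain.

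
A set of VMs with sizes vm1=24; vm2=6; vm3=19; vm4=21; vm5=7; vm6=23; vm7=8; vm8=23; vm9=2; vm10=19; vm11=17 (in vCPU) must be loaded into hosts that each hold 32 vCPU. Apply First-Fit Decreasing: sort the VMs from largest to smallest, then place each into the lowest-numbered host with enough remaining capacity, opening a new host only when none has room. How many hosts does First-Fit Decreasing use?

Sorted descending: 24, 23, 23, 21, 19, 19, 17, 8, 7, 6, 2.
24 vCPU → host 1 (remaining 8 vCPU)
23 vCPU → host 2 (remaining 9 vCPU)
23 vCPU → host 3 (remaining 9 vCPU)
21 vCPU → host 4 (remaining 11 vCPU)
19 vCPU → host 5 (remaining 13 vCPU)
19 vCPU → host 6 (remaining 13 vCPU)
17 vCPU → host 7 (remaining 15 vCPU)
8 vCPU → host 1 (remaining 0 vCPU)
7 vCPU → host 2 (remaining 2 vCPU)
6 vCPU → host 3 (remaining 3 vCPU)
2 vCPU → host 2 (remaining 0 vCPU)

7 hosts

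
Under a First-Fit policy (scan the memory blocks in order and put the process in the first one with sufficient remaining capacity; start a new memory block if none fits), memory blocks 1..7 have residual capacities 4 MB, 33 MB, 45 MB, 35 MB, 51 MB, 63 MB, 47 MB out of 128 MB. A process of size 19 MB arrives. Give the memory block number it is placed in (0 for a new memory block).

Memory blocks with room: memory block 2 (33 MB), memory block 3 (45 MB), memory block 4 (35 MB), memory block 5 (51 MB), memory block 6 (63 MB), memory block 7 (47 MB).
The first with room is memory block 2.

2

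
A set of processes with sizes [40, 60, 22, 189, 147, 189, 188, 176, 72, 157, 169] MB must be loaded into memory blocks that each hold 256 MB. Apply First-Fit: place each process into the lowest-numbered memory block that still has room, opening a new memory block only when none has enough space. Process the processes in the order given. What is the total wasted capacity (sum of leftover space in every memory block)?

40 MB → memory block 1 (remaining 216 MB)
60 MB → memory block 1 (remaining 156 MB)
22 MB → memory block 1 (remaining 134 MB)
189 MB → memory block 2 (remaining 67 MB)
147 MB → memory block 3 (remaining 109 MB)
189 MB → memory block 4 (remaining 67 MB)
188 MB → memory block 5 (remaining 68 MB)
176 MB → memory block 6 (remaining 80 MB)
72 MB → memory block 1 (remaining 62 MB)
157 MB → memory block 7 (remaining 99 MB)
169 MB → memory block 8 (remaining 87 MB)
8 memory blocks × 256 MB = 2048 MB; used 1409 MB; unused 639 MB.

639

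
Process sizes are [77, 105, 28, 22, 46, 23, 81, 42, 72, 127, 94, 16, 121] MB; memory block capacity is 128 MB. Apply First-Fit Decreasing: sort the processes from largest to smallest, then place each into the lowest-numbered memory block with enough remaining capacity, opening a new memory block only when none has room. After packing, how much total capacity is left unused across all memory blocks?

Sorted descending: 127, 121, 105, 94, 81, 77, 72, 46, 42, 28, 23, 22, 16.
Put 127 MB in memory block 1; 1 MB remain.
Put 121 MB in memory block 2; 7 MB remain.
Put 105 MB in memory block 3; 23 MB remain.
Put 94 MB in memory block 4; 34 MB remain.
Put 81 MB in memory block 5; 47 MB remain.
Put 77 MB in memory block 6; 51 MB remain.
Put 72 MB in memory block 7; 56 MB remain.
Put 46 MB in memory block 5; 1 MB remain.
Put 42 MB in memory block 6; 9 MB remain.
Put 28 MB in memory block 4; 6 MB remain.
Put 23 MB in memory block 3; 0 MB remain.
Put 22 MB in memory block 7; 34 MB remain.
Put 16 MB in memory block 7; 18 MB remain.
7 memory blocks × 128 MB = 896 MB; used 854 MB; unused 42 MB.

42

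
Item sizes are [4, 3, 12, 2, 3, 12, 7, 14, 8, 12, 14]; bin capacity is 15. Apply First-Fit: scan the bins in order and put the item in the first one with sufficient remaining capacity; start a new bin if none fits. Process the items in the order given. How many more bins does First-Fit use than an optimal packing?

0

First-Fit: [4,3,2,3] [12] [12] [7,8] [14] [12] [14] → 7 bins.
Total size 91; any packing needs at least ⌈91/15⌉ = 7 bins.
So 7 is already optimal.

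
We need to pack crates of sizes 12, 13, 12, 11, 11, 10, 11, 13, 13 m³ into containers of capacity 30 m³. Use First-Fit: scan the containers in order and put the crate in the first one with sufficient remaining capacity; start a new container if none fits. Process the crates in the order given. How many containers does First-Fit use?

12 m³ → container 1 (remaining 18 m³)
13 m³ → container 1 (remaining 5 m³)
12 m³ → container 2 (remaining 18 m³)
11 m³ → container 2 (remaining 7 m³)
11 m³ → container 3 (remaining 19 m³)
10 m³ → container 3 (remaining 9 m³)
11 m³ → container 4 (remaining 19 m³)
13 m³ → container 4 (remaining 6 m³)
13 m³ → container 5 (remaining 17 m³)

5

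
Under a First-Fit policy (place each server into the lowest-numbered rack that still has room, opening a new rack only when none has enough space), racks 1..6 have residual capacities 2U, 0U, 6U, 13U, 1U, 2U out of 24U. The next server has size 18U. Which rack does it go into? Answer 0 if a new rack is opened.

No rack has ≥ 18U free, so a new rack is opened.

0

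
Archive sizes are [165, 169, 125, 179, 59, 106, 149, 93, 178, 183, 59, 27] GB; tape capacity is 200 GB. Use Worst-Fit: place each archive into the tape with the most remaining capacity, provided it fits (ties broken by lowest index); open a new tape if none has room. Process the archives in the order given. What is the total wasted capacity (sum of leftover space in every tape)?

165 GB → tape 1 (remaining 35 GB)
169 GB → tape 2 (remaining 31 GB)
125 GB → tape 3 (remaining 75 GB)
179 GB → tape 4 (remaining 21 GB)
59 GB → tape 3 (remaining 16 GB)
106 GB → tape 5 (remaining 94 GB)
149 GB → tape 6 (remaining 51 GB)
93 GB → tape 5 (remaining 1 GB)
178 GB → tape 7 (remaining 22 GB)
183 GB → tape 8 (remaining 17 GB)
59 GB → tape 9 (remaining 141 GB)
27 GB → tape 9 (remaining 114 GB)
9 tapes × 200 GB = 1800 GB; used 1492 GB; unused 308 GB.

308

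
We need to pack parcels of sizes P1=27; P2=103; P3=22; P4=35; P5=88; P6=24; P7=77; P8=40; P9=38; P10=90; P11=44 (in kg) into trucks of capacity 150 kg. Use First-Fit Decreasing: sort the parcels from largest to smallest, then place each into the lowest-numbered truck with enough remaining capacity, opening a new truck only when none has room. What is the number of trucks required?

Sorted descending: 103, 90, 88, 77, 44, 40, 38, 35, 27, 24, 22.
Put 103 kg in truck 1; 47 kg remain.
Put 90 kg in truck 2; 60 kg remain.
Put 88 kg in truck 3; 62 kg remain.
Put 77 kg in truck 4; 73 kg remain.
Put 44 kg in truck 1; 3 kg remain.
Put 40 kg in truck 2; 20 kg remain.
Put 38 kg in truck 3; 24 kg remain.
Put 35 kg in truck 4; 38 kg remain.
Put 27 kg in truck 4; 11 kg remain.
Put 24 kg in truck 3; 0 kg remain.
Put 22 kg in truck 5; 128 kg remain.

5 trucks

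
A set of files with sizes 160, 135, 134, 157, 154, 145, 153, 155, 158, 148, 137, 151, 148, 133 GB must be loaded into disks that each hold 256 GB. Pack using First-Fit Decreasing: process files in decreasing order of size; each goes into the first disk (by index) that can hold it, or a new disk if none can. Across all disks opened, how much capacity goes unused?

Sorted descending: 160, 158, 157, 155, 154, 153, 151, 148, 148, 145, 137, 135, 134, 133.
Put 160 GB in disk 1; 96 GB remain.
Put 158 GB in disk 2; 98 GB remain.
Put 157 GB in disk 3; 99 GB remain.
Put 155 GB in disk 4; 101 GB remain.
Put 154 GB in disk 5; 102 GB remain.
Put 153 GB in disk 6; 103 GB remain.
Put 151 GB in disk 7; 105 GB remain.
Put 148 GB in disk 8; 108 GB remain.
Put 148 GB in disk 9; 108 GB remain.
Put 145 GB in disk 10; 111 GB remain.
Put 137 GB in disk 11; 119 GB remain.
Put 135 GB in disk 12; 121 GB remain.
Put 134 GB in disk 13; 122 GB remain.
Put 133 GB in disk 14; 123 GB remain.
14 disks × 256 GB = 3584 GB; used 2068 GB; unused 1516 GB.

1516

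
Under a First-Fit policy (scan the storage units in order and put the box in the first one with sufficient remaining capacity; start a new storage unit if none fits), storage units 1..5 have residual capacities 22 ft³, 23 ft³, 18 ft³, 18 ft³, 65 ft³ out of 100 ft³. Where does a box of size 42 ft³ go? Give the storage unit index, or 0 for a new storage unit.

Storage units with room: storage unit 5 (65 ft³).
The first with room is storage unit 5.

5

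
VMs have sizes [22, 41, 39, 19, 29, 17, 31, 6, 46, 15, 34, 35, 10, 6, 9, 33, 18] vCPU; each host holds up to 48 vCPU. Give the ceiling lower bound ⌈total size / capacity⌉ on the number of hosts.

Total size = 22 + 41 + 39 + 19 + 29 + 17 + 31 + 6 + 46 + 15 + 34 + 35 + 10 + 6 + 9 + 33 + 18 = 410 vCPU.
⌈410 / 48⌉ = 9.

9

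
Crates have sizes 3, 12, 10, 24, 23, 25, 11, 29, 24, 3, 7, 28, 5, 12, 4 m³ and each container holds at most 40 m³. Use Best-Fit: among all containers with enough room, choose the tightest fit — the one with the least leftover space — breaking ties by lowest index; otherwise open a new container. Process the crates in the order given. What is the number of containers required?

7 containers

3 m³ → container 1 (remaining 37 m³)
12 m³ → container 1 (remaining 25 m³)
10 m³ → container 1 (remaining 15 m³)
24 m³ → container 2 (remaining 16 m³)
23 m³ → container 3 (remaining 17 m³)
25 m³ → container 4 (remaining 15 m³)
11 m³ → container 1 (remaining 4 m³)
29 m³ → container 5 (remaining 11 m³)
24 m³ → container 6 (remaining 16 m³)
3 m³ → container 1 (remaining 1 m³)
7 m³ → container 5 (remaining 4 m³)
28 m³ → container 7 (remaining 12 m³)
5 m³ → container 7 (remaining 7 m³)
12 m³ → container 4 (remaining 3 m³)
4 m³ → container 5 (remaining 0 m³)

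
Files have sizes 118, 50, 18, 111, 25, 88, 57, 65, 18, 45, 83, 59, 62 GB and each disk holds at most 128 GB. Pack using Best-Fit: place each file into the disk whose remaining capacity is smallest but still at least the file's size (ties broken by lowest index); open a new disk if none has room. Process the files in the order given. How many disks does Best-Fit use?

7

118 GB → disk 1 (remaining 10 GB)
50 GB → disk 2 (remaining 78 GB)
18 GB → disk 2 (remaining 60 GB)
111 GB → disk 3 (remaining 17 GB)
25 GB → disk 2 (remaining 35 GB)
88 GB → disk 4 (remaining 40 GB)
57 GB → disk 5 (remaining 71 GB)
65 GB → disk 5 (remaining 6 GB)
18 GB → disk 2 (remaining 17 GB)
45 GB → disk 6 (remaining 83 GB)
83 GB → disk 6 (remaining 0 GB)
59 GB → disk 7 (remaining 69 GB)
62 GB → disk 7 (remaining 7 GB)
Final disks: [118] [50,18,25,18] [111] [88] [57,65] [45,83] [59,62].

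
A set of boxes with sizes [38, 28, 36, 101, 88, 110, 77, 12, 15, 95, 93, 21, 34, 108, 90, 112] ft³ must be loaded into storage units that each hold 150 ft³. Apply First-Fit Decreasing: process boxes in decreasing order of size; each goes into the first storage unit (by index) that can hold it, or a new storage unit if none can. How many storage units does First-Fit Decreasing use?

9

Sorted descending: 112, 110, 108, 101, 95, 93, 90, 88, 77, 38, 36, 34, 28, 21, 15, 12.
112 ft³ → storage unit 1 (remaining 38 ft³)
110 ft³ → storage unit 2 (remaining 40 ft³)
108 ft³ → storage unit 3 (remaining 42 ft³)
101 ft³ → storage unit 4 (remaining 49 ft³)
95 ft³ → storage unit 5 (remaining 55 ft³)
93 ft³ → storage unit 6 (remaining 57 ft³)
90 ft³ → storage unit 7 (remaining 60 ft³)
88 ft³ → storage unit 8 (remaining 62 ft³)
77 ft³ → storage unit 9 (remaining 73 ft³)
38 ft³ → storage unit 1 (remaining 0 ft³)
36 ft³ → storage unit 2 (remaining 4 ft³)
34 ft³ → storage unit 3 (remaining 8 ft³)
28 ft³ → storage unit 4 (remaining 21 ft³)
21 ft³ → storage unit 4 (remaining 0 ft³)
15 ft³ → storage unit 5 (remaining 40 ft³)
12 ft³ → storage unit 5 (remaining 28 ft³)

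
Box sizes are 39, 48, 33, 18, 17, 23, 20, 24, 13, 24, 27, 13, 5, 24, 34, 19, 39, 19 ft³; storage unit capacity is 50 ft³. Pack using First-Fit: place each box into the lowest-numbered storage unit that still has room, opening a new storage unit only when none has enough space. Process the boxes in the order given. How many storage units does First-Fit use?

10

39 ft³ → storage unit 1 (remaining 11 ft³)
48 ft³ → storage unit 2 (remaining 2 ft³)
33 ft³ → storage unit 3 (remaining 17 ft³)
18 ft³ → storage unit 4 (remaining 32 ft³)
17 ft³ → storage unit 3 (remaining 0 ft³)
23 ft³ → storage unit 4 (remaining 9 ft³)
20 ft³ → storage unit 5 (remaining 30 ft³)
24 ft³ → storage unit 5 (remaining 6 ft³)
13 ft³ → storage unit 6 (remaining 37 ft³)
24 ft³ → storage unit 6 (remaining 13 ft³)
27 ft³ → storage unit 7 (remaining 23 ft³)
13 ft³ → storage unit 6 (remaining 0 ft³)
5 ft³ → storage unit 1 (remaining 6 ft³)
24 ft³ → storage unit 8 (remaining 26 ft³)
34 ft³ → storage unit 9 (remaining 16 ft³)
19 ft³ → storage unit 7 (remaining 4 ft³)
39 ft³ → storage unit 10 (remaining 11 ft³)
19 ft³ → storage unit 8 (remaining 7 ft³)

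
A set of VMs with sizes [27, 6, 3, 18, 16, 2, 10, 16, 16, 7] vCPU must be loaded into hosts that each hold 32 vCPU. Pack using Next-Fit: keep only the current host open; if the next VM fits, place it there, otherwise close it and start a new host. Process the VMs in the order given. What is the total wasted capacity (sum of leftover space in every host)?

Put 27 vCPU in host 1; 5 vCPU remain.
Put 6 vCPU in host 2; 26 vCPU remain.
Put 3 vCPU in host 2; 23 vCPU remain.
Put 18 vCPU in host 2; 5 vCPU remain.
Put 16 vCPU in host 3; 16 vCPU remain.
Put 2 vCPU in host 3; 14 vCPU remain.
Put 10 vCPU in host 3; 4 vCPU remain.
Put 16 vCPU in host 4; 16 vCPU remain.
Put 16 vCPU in host 4; 0 vCPU remain.
Put 7 vCPU in host 5; 25 vCPU remain.
5 hosts × 32 vCPU = 160 vCPU; used 121 vCPU; unused 39 vCPU.

39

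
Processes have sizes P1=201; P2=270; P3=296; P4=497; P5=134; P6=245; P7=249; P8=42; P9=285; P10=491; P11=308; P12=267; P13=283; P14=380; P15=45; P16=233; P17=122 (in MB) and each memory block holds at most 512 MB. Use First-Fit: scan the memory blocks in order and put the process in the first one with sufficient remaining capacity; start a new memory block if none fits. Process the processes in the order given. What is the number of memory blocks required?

Put P1 (201 MB) in memory block 1; 311 MB remain.
Put P2 (270 MB) in memory block 1; 41 MB remain.
Put P3 (296 MB) in memory block 2; 216 MB remain.
Put P4 (497 MB) in memory block 3; 15 MB remain.
Put P5 (134 MB) in memory block 2; 82 MB remain.
Put P6 (245 MB) in memory block 4; 267 MB remain.
Put P7 (249 MB) in memory block 4; 18 MB remain.
Put P8 (42 MB) in memory block 2; 40 MB remain.
Put P9 (285 MB) in memory block 5; 227 MB remain.
Put P10 (491 MB) in memory block 6; 21 MB remain.
Put P11 (308 MB) in memory block 7; 204 MB remain.
Put P12 (267 MB) in memory block 8; 245 MB remain.
Put P13 (283 MB) in memory block 9; 229 MB remain.
Put P14 (380 MB) in memory block 10; 132 MB remain.
Put P15 (45 MB) in memory block 5; 182 MB remain.
Put P16 (233 MB) in memory block 8; 12 MB remain.
Put P17 (122 MB) in memory block 5; 60 MB remain.
Final memory blocks: [201,270] [296,134,42] [497] [245,249] [285,45,122] [491] [308] [267,233] [283] [380].

10 memory blocks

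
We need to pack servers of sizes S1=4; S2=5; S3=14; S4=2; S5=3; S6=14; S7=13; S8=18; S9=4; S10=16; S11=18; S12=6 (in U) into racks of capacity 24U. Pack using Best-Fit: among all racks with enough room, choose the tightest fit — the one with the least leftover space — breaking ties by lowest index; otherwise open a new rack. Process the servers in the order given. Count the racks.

S1 (4U) → rack 1 (remaining 20U)
S2 (5U) → rack 1 (remaining 15U)
S3 (14U) → rack 1 (remaining 1U)
S4 (2U) → rack 2 (remaining 22U)
S5 (3U) → rack 2 (remaining 19U)
S6 (14U) → rack 2 (remaining 5U)
S7 (13U) → rack 3 (remaining 11U)
S8 (18U) → rack 4 (remaining 6U)
S9 (4U) → rack 2 (remaining 1U)
S10 (16U) → rack 5 (remaining 8U)
S11 (18U) → rack 6 (remaining 6U)
S12 (6U) → rack 4 (remaining 0U)

6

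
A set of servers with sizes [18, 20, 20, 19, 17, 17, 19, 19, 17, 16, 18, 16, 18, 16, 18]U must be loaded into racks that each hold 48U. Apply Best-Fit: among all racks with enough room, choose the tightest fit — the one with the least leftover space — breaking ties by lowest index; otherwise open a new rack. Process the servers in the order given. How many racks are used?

8 racks

18U → rack 1 (remaining 30U)
20U → rack 1 (remaining 10U)
20U → rack 2 (remaining 28U)
19U → rack 2 (remaining 9U)
17U → rack 3 (remaining 31U)
17U → rack 3 (remaining 14U)
19U → rack 4 (remaining 29U)
19U → rack 4 (remaining 10U)
17U → rack 5 (remaining 31U)
16U → rack 5 (remaining 15U)
18U → rack 6 (remaining 30U)
16U → rack 6 (remaining 14U)
18U → rack 7 (remaining 30U)
16U → rack 7 (remaining 14U)
18U → rack 8 (remaining 30U)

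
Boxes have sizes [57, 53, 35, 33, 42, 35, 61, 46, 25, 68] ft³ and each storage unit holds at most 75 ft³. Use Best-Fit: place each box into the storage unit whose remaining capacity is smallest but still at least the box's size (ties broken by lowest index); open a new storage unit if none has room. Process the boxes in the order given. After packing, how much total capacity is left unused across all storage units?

145

57 ft³ → storage unit 1 (remaining 18 ft³)
53 ft³ → storage unit 2 (remaining 22 ft³)
35 ft³ → storage unit 3 (remaining 40 ft³)
33 ft³ → storage unit 3 (remaining 7 ft³)
42 ft³ → storage unit 4 (remaining 33 ft³)
35 ft³ → storage unit 5 (remaining 40 ft³)
61 ft³ → storage unit 6 (remaining 14 ft³)
46 ft³ → storage unit 7 (remaining 29 ft³)
25 ft³ → storage unit 7 (remaining 4 ft³)
68 ft³ → storage unit 8 (remaining 7 ft³)
8 storage units × 75 ft³ = 600 ft³; used 455 ft³; unused 145 ft³.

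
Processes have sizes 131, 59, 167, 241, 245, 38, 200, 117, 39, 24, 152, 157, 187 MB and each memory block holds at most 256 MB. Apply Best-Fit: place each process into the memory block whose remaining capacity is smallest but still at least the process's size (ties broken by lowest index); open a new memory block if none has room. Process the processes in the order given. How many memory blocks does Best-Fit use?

9

131 MB → memory block 1 (remaining 125 MB)
59 MB → memory block 1 (remaining 66 MB)
167 MB → memory block 2 (remaining 89 MB)
241 MB → memory block 3 (remaining 15 MB)
245 MB → memory block 4 (remaining 11 MB)
38 MB → memory block 1 (remaining 28 MB)
200 MB → memory block 5 (remaining 56 MB)
117 MB → memory block 6 (remaining 139 MB)
39 MB → memory block 5 (remaining 17 MB)
24 MB → memory block 1 (remaining 4 MB)
152 MB → memory block 7 (remaining 104 MB)
157 MB → memory block 8 (remaining 99 MB)
187 MB → memory block 9 (remaining 69 MB)
Final memory blocks: [131,59,38,24] [167] [241] [245] [200,39] [117] [152] [157] [187].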